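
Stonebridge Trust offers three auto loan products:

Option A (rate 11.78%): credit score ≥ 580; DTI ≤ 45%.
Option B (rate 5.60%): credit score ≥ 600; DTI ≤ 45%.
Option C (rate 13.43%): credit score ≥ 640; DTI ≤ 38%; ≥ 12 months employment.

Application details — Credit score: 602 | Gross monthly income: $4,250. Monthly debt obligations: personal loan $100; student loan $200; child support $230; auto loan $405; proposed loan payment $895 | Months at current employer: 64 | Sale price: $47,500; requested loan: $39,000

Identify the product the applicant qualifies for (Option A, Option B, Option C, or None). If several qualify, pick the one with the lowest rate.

Option B

Total debts = (100 + 200 + 230 + 405 + 895) = 1,830; DTI = 1,830/4,250 = 43.1%.
LTV = 39,000/47,500 = 82.1%.
Option A: score 602 ≥ 580; DTI 43.1% ≤ 45% → qualifies.
Option B: score 602 ≥ 600; DTI 43.1% ≤ 45% → qualifies.
Option C: score 602 < 640; DTI 43.1% > 38%; employment 64 ≥ 12 mo → does not qualify.
Qualifying: Option A, Option B. Lowest rate is 5.60% → Option B.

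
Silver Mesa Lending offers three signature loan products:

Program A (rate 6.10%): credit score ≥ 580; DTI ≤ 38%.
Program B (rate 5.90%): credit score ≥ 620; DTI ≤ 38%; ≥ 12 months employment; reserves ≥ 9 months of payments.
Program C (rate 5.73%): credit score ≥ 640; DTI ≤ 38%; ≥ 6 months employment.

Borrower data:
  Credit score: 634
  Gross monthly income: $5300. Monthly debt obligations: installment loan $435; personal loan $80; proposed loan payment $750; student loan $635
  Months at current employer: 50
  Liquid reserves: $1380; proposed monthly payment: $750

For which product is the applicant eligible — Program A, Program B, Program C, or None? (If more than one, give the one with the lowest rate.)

Total debts = (435 + 80 + 750 + 635) = 1,900; DTI = 1,900/5,300 = 35.8%.
Reserves = 1,380/750 = 1.8 months.
Program A: score 634 ≥ 580; DTI 35.8% ≤ 38% → qualifies.
Program B: score 634 ≥ 620; DTI 35.8% ≤ 38%; employment 50 ≥ 12 mo; reserves 1.8 < 9 mo → does not qualify.
Program C: score 634 < 640; DTI 35.8% ≤ 38%; employment 50 ≥ 6 mo → does not qualify.

Program A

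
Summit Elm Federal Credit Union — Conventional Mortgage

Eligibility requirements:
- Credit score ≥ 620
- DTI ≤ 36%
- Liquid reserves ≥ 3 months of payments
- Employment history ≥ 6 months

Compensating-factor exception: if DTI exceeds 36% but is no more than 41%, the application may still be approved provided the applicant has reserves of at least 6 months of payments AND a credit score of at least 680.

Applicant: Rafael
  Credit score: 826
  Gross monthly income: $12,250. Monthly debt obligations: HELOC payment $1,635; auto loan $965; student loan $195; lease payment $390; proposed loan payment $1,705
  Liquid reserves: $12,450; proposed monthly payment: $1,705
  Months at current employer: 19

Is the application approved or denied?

Approved

Credit score 826 ≥ 620 (meets base)
Total debts = (1,635 + 965 + 195 + 390 + 1,705) = 4,890. DTI = 4,890/12,250 = 39.9% > 36% — standard DTI limit exceeded.
Liquid reserves cover 12,450/1,705 = 7.3 months — ≥ 3 required
Employment 19 ≥ 6 months
39.9% falls in the override range (36%–41%), so the compensating-factor test applies.
Override check — reserves: 7.3 mo (ok); score: 826 (ok).
Both compensating conditions met → exception applies.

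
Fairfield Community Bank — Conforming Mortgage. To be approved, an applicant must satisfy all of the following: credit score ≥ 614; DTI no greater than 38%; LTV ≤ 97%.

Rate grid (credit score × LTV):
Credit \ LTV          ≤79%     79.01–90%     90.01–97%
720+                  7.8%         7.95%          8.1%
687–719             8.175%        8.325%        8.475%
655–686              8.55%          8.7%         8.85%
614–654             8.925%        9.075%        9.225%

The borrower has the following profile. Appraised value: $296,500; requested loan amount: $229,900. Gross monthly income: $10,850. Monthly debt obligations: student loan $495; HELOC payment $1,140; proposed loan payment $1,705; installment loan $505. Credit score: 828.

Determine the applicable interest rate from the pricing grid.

7.8%

Credit score 828 ≥ 614; Total monthly debts = (495 + 1,140 + 1,705 + 505) = 3,845. DTI: 3,845 ÷ 10,850 = 35.4%, within the 38% cap
LTV: 229,900 ÷ 296,500 = 77.5%, within 97% cap
Row: 828 falls in 720+. Column: 77.5% falls in ≤79%. Rate = 7.8%.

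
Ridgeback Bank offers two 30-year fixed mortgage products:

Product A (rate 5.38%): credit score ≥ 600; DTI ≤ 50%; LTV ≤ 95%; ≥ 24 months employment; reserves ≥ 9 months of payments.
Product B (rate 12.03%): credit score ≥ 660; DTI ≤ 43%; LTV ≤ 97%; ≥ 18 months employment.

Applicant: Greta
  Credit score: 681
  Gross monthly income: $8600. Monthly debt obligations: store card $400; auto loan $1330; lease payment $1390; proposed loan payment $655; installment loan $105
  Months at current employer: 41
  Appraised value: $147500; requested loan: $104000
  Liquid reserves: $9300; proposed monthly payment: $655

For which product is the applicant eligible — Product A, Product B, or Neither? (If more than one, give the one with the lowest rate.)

Total debts = (400 + 1,330 + 1,390 + 655 + 105) = 3,880; DTI = 3,880/8,600 = 45.1%.
LTV = 104,000/147,500 = 70.5%.
Reserves = 9,300/655 = 14.2 months.
Product A: score 681 ≥ 600; DTI 45.1% ≤ 50%; LTV 70.5% ≤ 95%; employment 41 ≥ 24 mo; reserves 14.2 ≥ 9 mo → qualifies.
Product B: score 681 ≥ 660; DTI 45.1% > 43%; LTV 70.5% ≤ 97%; employment 41 ≥ 18 mo → does not qualify.

Product A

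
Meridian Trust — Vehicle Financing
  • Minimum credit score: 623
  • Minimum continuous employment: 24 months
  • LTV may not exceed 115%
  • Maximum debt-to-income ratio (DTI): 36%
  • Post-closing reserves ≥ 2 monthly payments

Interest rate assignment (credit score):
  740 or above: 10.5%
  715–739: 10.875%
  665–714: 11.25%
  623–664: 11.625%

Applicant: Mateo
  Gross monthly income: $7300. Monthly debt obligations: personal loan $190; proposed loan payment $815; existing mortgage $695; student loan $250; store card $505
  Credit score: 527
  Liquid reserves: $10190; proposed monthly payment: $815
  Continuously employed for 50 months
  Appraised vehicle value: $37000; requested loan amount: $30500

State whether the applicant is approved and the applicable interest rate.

Credit score 527 < 623 (below minimum)
Liquid reserves cover 10,190/815 = 12.5 months — ≥ 2 required
Employment 50 ≥ 24 months
Total monthly debts = (190 + 815 + 695 + 250 + 505) = 2,455. Debt-to-income = 2,455/7,300 = 33.6% — meets 36% limit
LTV: 30,500 ÷ 37,000 = 82.4%, within 115% cap
Not all requirements met → denied.

Denied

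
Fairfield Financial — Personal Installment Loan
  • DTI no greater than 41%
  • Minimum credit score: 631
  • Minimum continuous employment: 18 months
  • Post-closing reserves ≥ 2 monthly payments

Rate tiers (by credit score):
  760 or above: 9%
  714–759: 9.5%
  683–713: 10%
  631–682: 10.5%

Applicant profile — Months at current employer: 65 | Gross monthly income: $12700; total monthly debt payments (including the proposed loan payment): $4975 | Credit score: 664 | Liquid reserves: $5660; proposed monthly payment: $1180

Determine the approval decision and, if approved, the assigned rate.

Credit score 664 ≥ 631 (meets minimum)
Employment 65 ≥ 18 months
Debt-to-income = 4,975/12,700 = 39.2% — meets 41% limit
Reserves = 5,660/1,180 = 4.8 months ≥ 2
All requirements met. Score 664 falls in the 631–682 tier → 10.5%.

Approved at 10.5%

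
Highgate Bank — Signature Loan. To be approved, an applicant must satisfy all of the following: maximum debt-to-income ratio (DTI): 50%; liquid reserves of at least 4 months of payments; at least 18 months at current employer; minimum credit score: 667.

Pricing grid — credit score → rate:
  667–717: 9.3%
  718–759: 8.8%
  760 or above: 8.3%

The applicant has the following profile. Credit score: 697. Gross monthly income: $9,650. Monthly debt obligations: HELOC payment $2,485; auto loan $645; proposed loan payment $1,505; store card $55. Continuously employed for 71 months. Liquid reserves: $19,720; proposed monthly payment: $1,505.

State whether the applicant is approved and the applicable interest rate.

Credit score 697 ≥ 667 (meets minimum)
Liquid reserves cover 19,720/1,505 = 13.1 months — ≥ 4 required
Total monthly debts = (2,485 + 645 + 1,505 + 55) = 4,690. DTI: 4,690 ÷ 9,650 = 48.6%, within the 50% cap
Employment 71 ≥ 18 months
All requirements met. Score 697 falls in the 667–717 tier → 9.3%.

Approved at 9.3%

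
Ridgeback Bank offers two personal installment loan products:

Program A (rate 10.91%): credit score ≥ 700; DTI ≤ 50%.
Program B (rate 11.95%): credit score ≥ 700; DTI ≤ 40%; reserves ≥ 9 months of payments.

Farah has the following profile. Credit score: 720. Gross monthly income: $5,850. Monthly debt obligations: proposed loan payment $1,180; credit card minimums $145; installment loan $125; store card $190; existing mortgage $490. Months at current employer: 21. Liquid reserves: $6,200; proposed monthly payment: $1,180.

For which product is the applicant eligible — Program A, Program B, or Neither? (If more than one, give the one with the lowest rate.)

Total debts = (1,180 + 145 + 125 + 190 + 490) = 2,130; DTI = 2,130/5,850 = 36.4%.
Reserves = 6,200/1,180 = 5.3 months.
Program A: score 720 ≥ 700; DTI 36.4% ≤ 50% → qualifies.
Program B: score 720 ≥ 700; DTI 36.4% ≤ 40%; reserves 5.3 < 9 mo → does not qualify.

Program A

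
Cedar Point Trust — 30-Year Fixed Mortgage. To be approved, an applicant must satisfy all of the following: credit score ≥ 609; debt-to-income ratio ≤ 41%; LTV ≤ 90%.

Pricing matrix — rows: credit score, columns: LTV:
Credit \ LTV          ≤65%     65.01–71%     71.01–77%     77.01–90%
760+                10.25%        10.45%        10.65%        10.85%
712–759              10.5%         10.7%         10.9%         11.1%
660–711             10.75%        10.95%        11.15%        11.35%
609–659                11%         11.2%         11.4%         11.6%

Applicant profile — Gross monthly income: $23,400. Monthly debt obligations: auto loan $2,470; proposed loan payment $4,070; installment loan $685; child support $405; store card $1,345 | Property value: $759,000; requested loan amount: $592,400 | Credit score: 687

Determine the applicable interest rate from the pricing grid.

Credit score 687 ≥ 609; Total monthly debts = (2,470 + 4,070 + 685 + 405 + 1,345) = 8,975. DTI = 8,975/23,400 = 38.4% ≤ 41%
LTV: 592,400 ÷ 759,000 = 78.1%, within 90% cap
Credit 687 → row 660–711; LTV 78.1% → column 77.01–90%. Grid cell → 11.35%.

11.35%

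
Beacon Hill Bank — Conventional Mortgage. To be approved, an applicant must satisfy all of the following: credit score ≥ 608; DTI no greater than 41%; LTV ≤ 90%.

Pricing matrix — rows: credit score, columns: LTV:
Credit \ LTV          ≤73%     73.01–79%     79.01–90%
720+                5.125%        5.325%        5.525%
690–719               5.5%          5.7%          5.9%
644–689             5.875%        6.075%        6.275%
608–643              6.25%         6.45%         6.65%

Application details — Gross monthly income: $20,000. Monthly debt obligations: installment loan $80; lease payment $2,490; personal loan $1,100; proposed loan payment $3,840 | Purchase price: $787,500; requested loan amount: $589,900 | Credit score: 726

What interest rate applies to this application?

Credit score 726 ≥ 608; Total monthly debts = (80 + 2,490 + 1,100 + 3,840) = 7,510. DTI: 7,510 ÷ 20,000 = 37.5%, within the 41% cap
LTV: 589,900 ÷ 787,500 = 74.9%, within 90% cap
Row: 726 falls in 720+. Column: 74.9% falls in 73.01–79%. Rate = 5.325%.

5.325%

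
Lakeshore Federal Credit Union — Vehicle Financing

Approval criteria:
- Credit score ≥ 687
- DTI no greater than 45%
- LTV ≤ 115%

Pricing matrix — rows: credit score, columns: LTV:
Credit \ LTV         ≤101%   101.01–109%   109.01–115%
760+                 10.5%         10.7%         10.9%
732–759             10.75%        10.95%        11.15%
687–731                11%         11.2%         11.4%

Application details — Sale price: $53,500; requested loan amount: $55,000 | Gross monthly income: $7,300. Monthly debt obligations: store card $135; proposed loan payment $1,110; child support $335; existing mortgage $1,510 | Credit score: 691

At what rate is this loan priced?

Credit score 691 ≥ 687; Total monthly debts = (135 + 1,110 + 335 + 1,510) = 3,090. DTI: 3,090 ÷ 7,300 = 42.3%, within the 45% cap
LTV = 55,000/53,500 = 102.8% ≤ 115%
Score 691 is in the 687–731 band; LTV 102.8% is in the 101.01–109% band → 11.2%.

11.2%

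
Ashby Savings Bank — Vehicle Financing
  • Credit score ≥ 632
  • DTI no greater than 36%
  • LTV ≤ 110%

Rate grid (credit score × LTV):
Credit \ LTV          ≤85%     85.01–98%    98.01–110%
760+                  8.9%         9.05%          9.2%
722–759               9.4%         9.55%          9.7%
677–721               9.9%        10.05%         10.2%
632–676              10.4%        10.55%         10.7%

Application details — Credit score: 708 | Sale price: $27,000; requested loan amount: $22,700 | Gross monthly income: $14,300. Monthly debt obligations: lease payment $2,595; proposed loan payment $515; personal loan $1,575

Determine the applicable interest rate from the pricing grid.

Credit score 708 ≥ 632; Total monthly debts = (2,595 + 515 + 1,575) = 4,685. DTI = 4,685/14,300 = 32.8% ≤ 36%
LTV = 22,700/27,000 = 84.1% ≤ 110%
Credit 708 → row 677–721; LTV 84.1% → column ≤85%. Grid cell → 9.9%.

9.9%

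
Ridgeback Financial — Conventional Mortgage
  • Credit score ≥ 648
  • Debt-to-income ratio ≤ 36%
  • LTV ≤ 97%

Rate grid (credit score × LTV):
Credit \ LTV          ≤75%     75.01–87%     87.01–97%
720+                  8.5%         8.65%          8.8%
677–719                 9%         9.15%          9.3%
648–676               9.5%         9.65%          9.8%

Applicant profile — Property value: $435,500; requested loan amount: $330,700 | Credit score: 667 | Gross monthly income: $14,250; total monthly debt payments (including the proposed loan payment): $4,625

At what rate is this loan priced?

9.65%

Credit score 667 ≥ 648; DTI = 4,625/14,250 = 32.5% ≤ 36%
LTV: 330,700 ÷ 435,500 = 75.9%, within 97% cap
Row: 667 falls in 648–676. Column: 75.9% falls in 75.01–87%. Rate = 9.65%.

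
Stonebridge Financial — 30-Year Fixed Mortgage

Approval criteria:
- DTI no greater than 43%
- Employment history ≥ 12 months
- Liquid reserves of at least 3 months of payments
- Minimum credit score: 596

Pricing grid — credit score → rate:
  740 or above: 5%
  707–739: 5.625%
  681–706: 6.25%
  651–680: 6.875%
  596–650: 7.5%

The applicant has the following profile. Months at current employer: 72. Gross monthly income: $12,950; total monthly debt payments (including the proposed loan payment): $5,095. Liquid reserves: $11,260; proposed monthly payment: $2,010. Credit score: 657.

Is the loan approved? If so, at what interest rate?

Approved at 6.875%

Credit score 657 ≥ 596 (meets minimum)
Debt-to-income = 5,095/12,950 = 39.3% — meets 43% limit
Employment 72 ≥ 12 months
Reserves: 11,260 ÷ 2,010 = 5.6 months (meets 3-month minimum)
All requirements met. Score 657 falls in the 651–680 tier → 6.875%.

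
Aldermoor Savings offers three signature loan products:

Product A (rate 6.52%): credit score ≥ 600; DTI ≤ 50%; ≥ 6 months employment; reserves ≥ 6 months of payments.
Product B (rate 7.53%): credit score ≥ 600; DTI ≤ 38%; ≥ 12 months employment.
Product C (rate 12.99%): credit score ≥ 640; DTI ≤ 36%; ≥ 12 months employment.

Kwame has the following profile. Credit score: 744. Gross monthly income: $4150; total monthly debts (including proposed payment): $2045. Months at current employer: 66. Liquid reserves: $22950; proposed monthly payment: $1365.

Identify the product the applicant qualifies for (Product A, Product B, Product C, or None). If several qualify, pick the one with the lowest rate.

Product A

DTI = 2,045/4,150 = 49.3%.
Reserves = 22,950/1,365 = 16.8 months.
Product A: score 744 ≥ 600; DTI 49.3% ≤ 50%; employment 66 ≥ 6 mo; reserves 16.8 ≥ 6 mo → qualifies.
Product B: score 744 ≥ 600; DTI 49.3% > 38%; employment 66 ≥ 12 mo → does not qualify.
Product C: score 744 ≥ 640; DTI 49.3% > 36%; employment 66 ≥ 12 mo → does not qualify.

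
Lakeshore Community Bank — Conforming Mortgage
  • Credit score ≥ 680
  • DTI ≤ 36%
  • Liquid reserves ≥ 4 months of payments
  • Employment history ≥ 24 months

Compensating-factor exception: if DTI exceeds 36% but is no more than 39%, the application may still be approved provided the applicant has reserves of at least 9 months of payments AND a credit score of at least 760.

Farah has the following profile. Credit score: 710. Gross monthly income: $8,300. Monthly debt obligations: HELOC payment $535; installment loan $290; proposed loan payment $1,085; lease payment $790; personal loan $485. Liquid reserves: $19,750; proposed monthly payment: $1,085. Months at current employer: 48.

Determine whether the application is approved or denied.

Credit score 710 ≥ 680 (meets base)
Total debts = (535 + 290 + 1,085 + 790 + 485) = 3,185. DTI: 3,185 ÷ 8,300 = 38.4%, over the 36% base limit.
Liquid reserves cover 19,750/1,085 = 18.2 months — ≥ 4 required
Employment 48 ≥ 24 months
DTI 38.4% is within the 36%–39% exception band; checking compensating factors.
Override check — reserves: 18.2 mo (ok); score: 710 (below 760).
Compensating-factor requirement not fully met.

Denied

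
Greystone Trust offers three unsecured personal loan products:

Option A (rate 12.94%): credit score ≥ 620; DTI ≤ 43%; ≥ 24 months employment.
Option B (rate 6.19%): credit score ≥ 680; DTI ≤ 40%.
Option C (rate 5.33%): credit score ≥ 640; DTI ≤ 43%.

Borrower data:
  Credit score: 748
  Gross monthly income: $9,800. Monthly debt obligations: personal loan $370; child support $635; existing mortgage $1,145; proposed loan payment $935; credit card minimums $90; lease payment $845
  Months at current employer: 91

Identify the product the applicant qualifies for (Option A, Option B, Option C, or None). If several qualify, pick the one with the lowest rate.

Option C

Total debts = (370 + 635 + 1,145 + 935 + 90 + 845) = 4,020; DTI = 4,020/9,800 = 41%.
Option A: score 748 ≥ 620; DTI 41% ≤ 43%; employment 91 ≥ 24 mo → qualifies.
Option B: score 748 ≥ 680; DTI 41% > 40% → does not qualify.
Option C: score 748 ≥ 640; DTI 41% ≤ 43% → qualifies.
Qualifying: Option A, Option C. Lowest rate is 5.33% → Option C.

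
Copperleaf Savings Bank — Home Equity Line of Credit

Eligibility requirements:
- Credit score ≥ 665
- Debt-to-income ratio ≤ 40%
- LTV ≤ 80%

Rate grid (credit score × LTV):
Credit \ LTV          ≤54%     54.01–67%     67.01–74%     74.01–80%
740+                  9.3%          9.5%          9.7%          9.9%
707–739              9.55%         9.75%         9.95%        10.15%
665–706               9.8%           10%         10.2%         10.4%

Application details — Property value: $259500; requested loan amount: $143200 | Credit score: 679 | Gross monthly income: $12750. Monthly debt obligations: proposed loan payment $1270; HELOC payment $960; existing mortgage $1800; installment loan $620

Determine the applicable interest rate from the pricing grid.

10%

Credit score 679 ≥ 665; Total monthly debts = (1,270 + 960 + 1,800 + 620) = 4,650. DTI = 4,650/12,750 = 36.5% ≤ 40%
LTV: 143,200 ÷ 259,500 = 55.2%, within 80% cap
Credit 679 → row 665–706; LTV 55.2% → column 54.01–67%. Grid cell → 10%.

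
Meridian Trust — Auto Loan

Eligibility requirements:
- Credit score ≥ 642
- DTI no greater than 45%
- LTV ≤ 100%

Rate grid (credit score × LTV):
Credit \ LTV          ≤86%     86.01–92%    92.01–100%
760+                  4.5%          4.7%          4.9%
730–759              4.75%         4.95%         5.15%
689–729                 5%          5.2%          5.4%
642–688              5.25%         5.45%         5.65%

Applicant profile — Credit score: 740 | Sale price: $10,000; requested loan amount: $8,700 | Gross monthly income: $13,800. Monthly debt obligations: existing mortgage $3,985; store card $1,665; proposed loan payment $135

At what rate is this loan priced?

Credit score 740 ≥ 642; Total monthly debts = (3,985 + 1,665 + 135) = 5,785. DTI = 5,785/13,800 = 41.9% ≤ 45%
LTV = 8,700/10,000 = 87% ≤ 100%
Score 740 is in the 730–759 band; LTV 87% is in the 86.01–92% band → 4.95%.

4.95%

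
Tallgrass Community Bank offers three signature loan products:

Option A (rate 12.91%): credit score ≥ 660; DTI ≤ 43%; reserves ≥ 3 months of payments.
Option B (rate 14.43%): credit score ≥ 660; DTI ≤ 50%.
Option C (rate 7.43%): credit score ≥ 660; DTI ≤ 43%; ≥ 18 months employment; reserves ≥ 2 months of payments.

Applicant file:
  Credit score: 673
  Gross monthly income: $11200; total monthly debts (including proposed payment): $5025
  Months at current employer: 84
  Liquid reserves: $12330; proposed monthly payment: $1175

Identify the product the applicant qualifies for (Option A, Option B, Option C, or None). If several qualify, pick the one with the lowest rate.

Option B

DTI = 5,025/11,200 = 44.9%.
Reserves = 12,330/1,175 = 10.5 months.
Option A: score 673 ≥ 660; DTI 44.9% > 43%; reserves 10.5 ≥ 3 mo → does not qualify.
Option B: score 673 ≥ 660; DTI 44.9% ≤ 50% → qualifies.
Option C: score 673 ≥ 660; DTI 44.9% > 43%; employment 84 ≥ 18 mo; reserves 10.5 ≥ 2 mo → does not qualify.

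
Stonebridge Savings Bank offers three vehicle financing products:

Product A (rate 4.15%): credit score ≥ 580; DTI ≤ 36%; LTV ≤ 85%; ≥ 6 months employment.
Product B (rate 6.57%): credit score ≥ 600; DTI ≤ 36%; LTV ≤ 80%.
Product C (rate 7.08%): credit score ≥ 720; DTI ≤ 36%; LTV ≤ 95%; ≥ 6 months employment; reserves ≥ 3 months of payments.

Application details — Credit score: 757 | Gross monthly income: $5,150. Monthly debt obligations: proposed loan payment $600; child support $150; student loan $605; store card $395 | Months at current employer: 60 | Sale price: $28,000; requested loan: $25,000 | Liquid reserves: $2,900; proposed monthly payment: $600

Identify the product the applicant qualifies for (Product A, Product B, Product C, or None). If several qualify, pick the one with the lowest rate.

Total debts = (600 + 150 + 605 + 395) = 1,750; DTI = 1,750/5,150 = 34%.
LTV = 25,000/28,000 = 89.3%.
Reserves = 2,900/600 = 4.8 months.
Product A: score 757 ≥ 580; DTI 34% ≤ 36%; LTV 89.3% > 85%; employment 60 ≥ 6 mo → does not qualify.
Product B: score 757 ≥ 600; DTI 34% ≤ 36%; LTV 89.3% > 80% → does not qualify.
Product C: score 757 ≥ 720; DTI 34% ≤ 36%; LTV 89.3% ≤ 95%; employment 60 ≥ 6 mo; reserves 4.8 ≥ 3 mo → qualifies.

Product C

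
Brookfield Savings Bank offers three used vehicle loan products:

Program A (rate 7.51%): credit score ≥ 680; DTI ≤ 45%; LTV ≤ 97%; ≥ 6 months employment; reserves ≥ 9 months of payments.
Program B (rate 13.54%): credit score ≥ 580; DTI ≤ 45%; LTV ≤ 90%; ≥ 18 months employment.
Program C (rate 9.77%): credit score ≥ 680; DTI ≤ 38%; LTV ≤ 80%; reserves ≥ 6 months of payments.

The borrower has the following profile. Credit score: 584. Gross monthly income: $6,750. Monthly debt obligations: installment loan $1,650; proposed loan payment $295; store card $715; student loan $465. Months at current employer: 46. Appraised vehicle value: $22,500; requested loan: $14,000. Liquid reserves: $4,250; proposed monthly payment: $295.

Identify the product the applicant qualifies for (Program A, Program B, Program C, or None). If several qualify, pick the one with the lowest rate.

None

Total debts = (1,650 + 295 + 715 + 465) = 3,125; DTI = 3,125/6,750 = 46.3%.
LTV = 14,000/22,500 = 62.2%.
Reserves = 4,250/295 = 14.4 months.
Program A: score 584 < 680; DTI 46.3% > 45%; LTV 62.2% ≤ 97%; employment 46 ≥ 6 mo; reserves 14.4 ≥ 9 mo → does not qualify.
Program B: score 584 ≥ 580; DTI 46.3% > 45%; LTV 62.2% ≤ 90%; employment 46 ≥ 18 mo → does not qualify.
Program C: score 584 < 680; DTI 46.3% > 38%; LTV 62.2% ≤ 80%; reserves 14.4 ≥ 6 mo → does not qualify.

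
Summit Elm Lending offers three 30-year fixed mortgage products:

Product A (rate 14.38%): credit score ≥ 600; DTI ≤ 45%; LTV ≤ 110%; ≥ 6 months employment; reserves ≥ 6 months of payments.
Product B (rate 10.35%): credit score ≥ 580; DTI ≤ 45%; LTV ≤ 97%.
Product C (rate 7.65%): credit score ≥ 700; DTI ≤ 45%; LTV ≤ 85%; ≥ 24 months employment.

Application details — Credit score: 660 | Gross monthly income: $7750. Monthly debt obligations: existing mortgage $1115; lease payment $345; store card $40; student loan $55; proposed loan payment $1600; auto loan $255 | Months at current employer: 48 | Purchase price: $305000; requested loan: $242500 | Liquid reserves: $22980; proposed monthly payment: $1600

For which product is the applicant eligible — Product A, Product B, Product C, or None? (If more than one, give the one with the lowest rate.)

Product B

Total debts = (1,115 + 345 + 40 + 55 + 1,600 + 255) = 3,410; DTI = 3,410/7,750 = 44%.
LTV = 242,500/305,000 = 79.5%.
Reserves = 22,980/1,600 = 14.4 months.
Product A: score 660 ≥ 600; DTI 44% ≤ 45%; LTV 79.5% ≤ 110%; employment 48 ≥ 6 mo; reserves 14.4 ≥ 6 mo → qualifies.
Product B: score 660 ≥ 580; DTI 44% ≤ 45%; LTV 79.5% ≤ 97% → qualifies.
Product C: score 660 < 700; DTI 44% ≤ 45%; LTV 79.5% ≤ 85%; employment 48 ≥ 24 mo → does not qualify.
Qualifying: Product A, Product B. Lowest rate is 10.35% → Product B.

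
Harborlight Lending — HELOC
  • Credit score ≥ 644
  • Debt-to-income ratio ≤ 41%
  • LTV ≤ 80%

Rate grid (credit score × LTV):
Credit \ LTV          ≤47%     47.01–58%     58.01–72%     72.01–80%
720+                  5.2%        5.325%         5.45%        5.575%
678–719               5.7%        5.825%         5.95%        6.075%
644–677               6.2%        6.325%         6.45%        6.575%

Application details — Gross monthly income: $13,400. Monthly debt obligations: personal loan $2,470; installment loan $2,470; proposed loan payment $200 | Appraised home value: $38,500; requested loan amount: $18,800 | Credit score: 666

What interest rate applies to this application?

Credit score 666 ≥ 644; Total monthly debts = (2,470 + 2,470 + 200) = 5,140. DTI = 5,140/13,400 = 38.4% ≤ 41%
LTV = 18,800/38,500 = 48.8% ≤ 80%
Row: 666 falls in 644–677. Column: 48.8% falls in 47.01–58%. Rate = 6.325%.

6.325%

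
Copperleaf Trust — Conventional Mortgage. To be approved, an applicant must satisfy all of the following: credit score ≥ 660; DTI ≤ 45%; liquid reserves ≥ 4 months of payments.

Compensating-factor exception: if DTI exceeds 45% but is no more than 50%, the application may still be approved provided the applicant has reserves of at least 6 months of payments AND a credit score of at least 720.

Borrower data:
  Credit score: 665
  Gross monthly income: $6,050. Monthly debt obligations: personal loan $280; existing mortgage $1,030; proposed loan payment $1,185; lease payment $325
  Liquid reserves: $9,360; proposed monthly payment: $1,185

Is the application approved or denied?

Credit score 665 ≥ 660 (meets base)
Total debts = (280 + 1,030 + 1,185 + 325) = 2,820. DTI: 2,820 ÷ 6,050 = 46.6%, over the 45% base limit.
Reserves = 9,360/1,185 = 7.9 months ≥ 4
DTI 46.6% is within the 45%–50% exception band; checking compensating factors.
Reserves 7.9 ≥ 6 months; credit score 665 < 720.
Compensating-factor requirement not fully met.

Denied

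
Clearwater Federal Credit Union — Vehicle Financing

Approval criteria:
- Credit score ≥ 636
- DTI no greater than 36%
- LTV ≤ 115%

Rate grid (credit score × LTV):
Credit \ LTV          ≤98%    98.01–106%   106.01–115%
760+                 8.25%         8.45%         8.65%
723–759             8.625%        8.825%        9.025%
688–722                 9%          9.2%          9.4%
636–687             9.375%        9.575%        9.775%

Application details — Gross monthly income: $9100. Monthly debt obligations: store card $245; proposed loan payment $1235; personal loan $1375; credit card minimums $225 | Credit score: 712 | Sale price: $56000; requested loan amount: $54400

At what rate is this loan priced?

Credit score 712 ≥ 636; Total monthly debts = (245 + 1,235 + 1,375 + 225) = 3,080. Debt-to-income = 3,080/9,100 = 33.8% — meets 36% limit
LTV: 54,400 ÷ 56,000 = 97.1%, within 115% cap
Score 712 is in the 688–722 band; LTV 97.1% is in the ≤98% band → 9%.

9%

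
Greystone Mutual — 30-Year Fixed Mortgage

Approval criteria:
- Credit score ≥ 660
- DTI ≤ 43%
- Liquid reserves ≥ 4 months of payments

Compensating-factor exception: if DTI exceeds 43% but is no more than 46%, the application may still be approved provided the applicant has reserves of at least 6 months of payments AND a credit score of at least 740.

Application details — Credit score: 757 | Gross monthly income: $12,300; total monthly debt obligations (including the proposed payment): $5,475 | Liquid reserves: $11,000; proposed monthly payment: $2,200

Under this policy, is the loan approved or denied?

Credit score 757 ≥ 660 (meets base)
DTI = 5,475/12,300 = 44.5% > 43% — standard DTI limit exceeded.
Reserves: 11,000 ÷ 2,200 = 5.0 months (meets 4-month minimum)
DTI 44.5% is within the 43%–46% exception band; checking compensating factors.
Override check — reserves: 5.0 mo (short of 6); score: 757 (ok).
Override conditions not both satisfied; exception does not apply.

Denied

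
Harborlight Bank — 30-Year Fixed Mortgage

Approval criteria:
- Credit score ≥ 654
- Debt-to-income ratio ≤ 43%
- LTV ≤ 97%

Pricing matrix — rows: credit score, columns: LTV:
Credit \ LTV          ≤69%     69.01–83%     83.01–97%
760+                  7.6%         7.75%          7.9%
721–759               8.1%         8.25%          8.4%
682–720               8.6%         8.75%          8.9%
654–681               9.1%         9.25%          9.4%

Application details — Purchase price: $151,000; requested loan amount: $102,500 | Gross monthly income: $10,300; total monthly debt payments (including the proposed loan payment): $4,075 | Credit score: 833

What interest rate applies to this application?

Credit score 833 ≥ 654; Debt-to-income = 4,075/10,300 = 39.6% — meets 43% limit
LTV = 102,500/151,000 = 67.9% ≤ 97%
Score 833 is in the 760+ band; LTV 67.9% is in the ≤69% band → 7.6%.

7.6%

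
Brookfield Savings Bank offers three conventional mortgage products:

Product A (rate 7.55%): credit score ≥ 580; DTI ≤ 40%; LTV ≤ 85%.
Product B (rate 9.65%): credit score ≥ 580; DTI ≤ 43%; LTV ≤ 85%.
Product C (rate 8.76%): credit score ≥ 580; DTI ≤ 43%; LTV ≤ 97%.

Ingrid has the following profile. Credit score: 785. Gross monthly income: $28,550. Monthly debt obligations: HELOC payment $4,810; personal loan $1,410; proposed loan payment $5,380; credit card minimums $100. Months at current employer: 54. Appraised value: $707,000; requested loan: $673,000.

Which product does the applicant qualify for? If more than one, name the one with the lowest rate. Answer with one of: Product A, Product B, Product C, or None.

Total debts = (4,810 + 1,410 + 5,380 + 100) = 11,700; DTI = 11,700/28,550 = 41%.
LTV = 673,000/707,000 = 95.2%.
Product A: score 785 ≥ 580; DTI 41% > 40%; LTV 95.2% > 85% → does not qualify.
Product B: score 785 ≥ 580; DTI 41% ≤ 43%; LTV 95.2% > 85% → does not qualify.
Product C: score 785 ≥ 580; DTI 41% ≤ 43%; LTV 95.2% ≤ 97% → qualifies.

Product C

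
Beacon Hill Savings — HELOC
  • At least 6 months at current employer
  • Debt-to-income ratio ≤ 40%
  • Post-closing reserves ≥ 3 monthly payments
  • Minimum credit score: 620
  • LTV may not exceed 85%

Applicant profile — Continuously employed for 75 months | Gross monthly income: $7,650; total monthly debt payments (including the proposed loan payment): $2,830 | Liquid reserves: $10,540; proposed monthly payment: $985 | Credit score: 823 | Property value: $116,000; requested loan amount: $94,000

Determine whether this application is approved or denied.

Approved

Employment 75 ≥ 6 months
DTI = 2,830/7,650 = 37% ≤ 40%
Reserves = 10,540/985 = 10.7 months ≥ 3
Credit score 823 ≥ 620 (meets)
Loan-to-value = 94,000/116,000 = 81% — pass (85% max)
All criteria satisfied.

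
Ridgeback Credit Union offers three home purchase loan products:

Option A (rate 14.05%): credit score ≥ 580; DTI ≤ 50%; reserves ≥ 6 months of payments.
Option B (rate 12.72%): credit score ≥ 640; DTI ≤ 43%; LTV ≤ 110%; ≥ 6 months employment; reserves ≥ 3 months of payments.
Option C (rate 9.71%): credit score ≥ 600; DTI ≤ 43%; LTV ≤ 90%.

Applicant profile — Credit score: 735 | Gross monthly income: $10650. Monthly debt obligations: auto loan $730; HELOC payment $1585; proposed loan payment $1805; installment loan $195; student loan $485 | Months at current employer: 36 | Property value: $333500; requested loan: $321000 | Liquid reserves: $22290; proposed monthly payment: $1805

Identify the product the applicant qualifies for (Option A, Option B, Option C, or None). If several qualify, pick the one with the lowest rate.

Option A

Total debts = (730 + 1,585 + 1,805 + 195 + 485) = 4,800; DTI = 4,800/10,650 = 45.1%.
LTV = 321,000/333,500 = 96.3%.
Reserves = 22,290/1,805 = 12.3 months.
Option A: score 735 ≥ 580; DTI 45.1% ≤ 50%; reserves 12.3 ≥ 6 mo → qualifies.
Option B: score 735 ≥ 640; DTI 45.1% > 43%; LTV 96.3% ≤ 110%; employment 36 ≥ 6 mo; reserves 12.3 ≥ 3 mo → does not qualify.
Option C: score 735 ≥ 600; DTI 45.1% > 43%; LTV 96.3% > 90% → does not qualify.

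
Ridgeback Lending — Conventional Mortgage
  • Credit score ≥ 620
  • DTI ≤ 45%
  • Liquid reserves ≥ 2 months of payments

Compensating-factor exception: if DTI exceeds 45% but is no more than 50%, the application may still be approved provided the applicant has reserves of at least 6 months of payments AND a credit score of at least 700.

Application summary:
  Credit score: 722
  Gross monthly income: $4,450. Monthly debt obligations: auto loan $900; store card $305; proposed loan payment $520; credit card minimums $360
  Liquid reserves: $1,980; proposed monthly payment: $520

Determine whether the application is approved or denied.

Credit score 722 ≥ 620 (meets base)
Total debts = (900 + 305 + 520 + 360) = 2,085. DTI: 2,085 ÷ 4,450 = 46.9%, over the 45% base limit.
Reserves = 1,980/520 = 3.8 months ≥ 2
46.9% falls in the override range (45%–50%), so the compensating-factor test applies.
Override check — reserves: 3.8 mo (short of 6); score: 722 (ok).
Override conditions not both satisfied; exception does not apply.

Denied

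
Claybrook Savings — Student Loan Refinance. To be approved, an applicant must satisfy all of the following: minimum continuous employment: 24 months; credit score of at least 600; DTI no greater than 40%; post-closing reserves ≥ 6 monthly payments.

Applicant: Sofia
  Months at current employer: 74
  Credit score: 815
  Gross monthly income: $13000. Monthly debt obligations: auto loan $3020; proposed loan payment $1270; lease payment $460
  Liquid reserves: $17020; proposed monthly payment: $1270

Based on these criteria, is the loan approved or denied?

Approved

Employment 74 ≥ 24 months
Credit score 815 ≥ 600 (meets)
Total monthly debts = (3,020 + 1,270 + 460) = 4,750. Debt-to-income = 4,750/13,000 = 36.5% — meets 40% limit
Reserves: 17,020 ÷ 1,270 = 13.4 months (meets 6-month minimum)
All criteria satisfied.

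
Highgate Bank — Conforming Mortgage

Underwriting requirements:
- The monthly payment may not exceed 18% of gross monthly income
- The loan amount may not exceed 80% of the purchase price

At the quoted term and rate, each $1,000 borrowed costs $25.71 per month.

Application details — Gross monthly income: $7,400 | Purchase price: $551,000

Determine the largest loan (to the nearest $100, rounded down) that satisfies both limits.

$51,800

Payment cap: 18% × $7,400 = $1,332/month.
At $25.71 per $1,000, that supports 1,332/25.71 × 1,000 ≈ $51,808 → $51,800.
LTV cap: 80% × $551,000 = $440,800 → $440,800.
Binding constraint: payment-to-income.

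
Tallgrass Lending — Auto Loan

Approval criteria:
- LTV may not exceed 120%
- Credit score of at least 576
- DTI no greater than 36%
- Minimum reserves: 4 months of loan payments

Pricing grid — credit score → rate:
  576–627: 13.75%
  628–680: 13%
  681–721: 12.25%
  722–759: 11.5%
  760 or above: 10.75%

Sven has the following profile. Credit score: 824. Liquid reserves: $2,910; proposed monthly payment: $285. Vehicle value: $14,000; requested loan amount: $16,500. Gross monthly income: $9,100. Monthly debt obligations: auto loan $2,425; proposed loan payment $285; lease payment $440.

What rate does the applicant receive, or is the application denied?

Credit score 824 ≥ 576 (meets minimum)
Reserves: 2,910 ÷ 285 = 10.2 months (meets 4-month minimum)
Total monthly debts = (2,425 + 285 + 440) = 3,150. DTI: 3,150 ÷ 9,100 = 34.6%, within the 36% cap
Loan-to-value = 16,500/14,000 = 117.9% — pass (120% max)
All requirements met. Score 824 falls in the 760 or above tier → 10.75%.

Approved at 10.75%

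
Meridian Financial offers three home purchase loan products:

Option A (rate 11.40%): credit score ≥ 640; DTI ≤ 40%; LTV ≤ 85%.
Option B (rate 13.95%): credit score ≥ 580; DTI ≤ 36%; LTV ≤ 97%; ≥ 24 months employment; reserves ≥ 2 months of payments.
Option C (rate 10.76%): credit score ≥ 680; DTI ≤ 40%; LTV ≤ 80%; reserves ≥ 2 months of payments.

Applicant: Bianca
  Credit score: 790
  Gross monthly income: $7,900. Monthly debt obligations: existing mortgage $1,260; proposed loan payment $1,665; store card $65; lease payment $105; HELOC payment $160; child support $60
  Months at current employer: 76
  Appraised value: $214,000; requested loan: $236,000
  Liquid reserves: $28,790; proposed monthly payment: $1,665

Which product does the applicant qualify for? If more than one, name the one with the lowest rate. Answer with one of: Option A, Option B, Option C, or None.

None

Total debts = (1,260 + 1,665 + 65 + 105 + 160 + 60) = 3,315; DTI = 3,315/7,900 = 42%.
LTV = 236,000/214,000 = 110.3%.
Reserves = 28,790/1,665 = 17.3 months.
Option A: score 790 ≥ 640; DTI 42% > 40%; LTV 110.3% > 85% → does not qualify.
Option B: score 790 ≥ 580; DTI 42% > 36%; LTV 110.3% > 97%; employment 76 ≥ 24 mo; reserves 17.3 ≥ 2 mo → does not qualify.
Option C: score 790 ≥ 680; DTI 42% > 40%; LTV 110.3% > 80%; reserves 17.3 ≥ 2 mo → does not qualify.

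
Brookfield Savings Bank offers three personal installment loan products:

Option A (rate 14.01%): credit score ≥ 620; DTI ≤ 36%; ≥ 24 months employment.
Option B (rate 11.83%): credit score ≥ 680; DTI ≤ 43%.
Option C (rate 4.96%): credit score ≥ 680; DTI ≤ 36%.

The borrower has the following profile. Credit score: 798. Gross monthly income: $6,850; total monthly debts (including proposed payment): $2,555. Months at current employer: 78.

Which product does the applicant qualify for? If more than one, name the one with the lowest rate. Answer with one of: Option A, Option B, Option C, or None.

DTI = 2,555/6,850 = 37.3%.
Option A: score 798 ≥ 620; DTI 37.3% > 36%; employment 78 ≥ 24 mo → does not qualify.
Option B: score 798 ≥ 680; DTI 37.3% ≤ 43% → qualifies.
Option C: score 798 ≥ 680; DTI 37.3% > 36% → does not qualify.

Option B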